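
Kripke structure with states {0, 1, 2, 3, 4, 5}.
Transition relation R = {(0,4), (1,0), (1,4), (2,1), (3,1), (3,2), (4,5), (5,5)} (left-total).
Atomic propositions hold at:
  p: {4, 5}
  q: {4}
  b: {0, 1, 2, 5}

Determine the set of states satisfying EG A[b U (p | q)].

Sat(p | q) = {4, 5}
A[b U (p | q)]: least fixpoint, start Z0 = Sat((p | q)) = {4, 5}, add states in Sat(b) with every successor in Z. Z1 = {0, 4, 5}; Z2 = {0, 1, 4, 5}; Z3 = {0, 1, 2, 4, 5}; fixed.
Sat(A[b U (p | q)]) = {0, 1, 2, 4, 5}
EG A[b U (p | q)]: greatest fixpoint, start Z0 = {0, 1, 2, 4, 5}, keep only states in Sat with some successor in Z. Already a fixed point.
Sat(EG A[b U (p | q)]) = {0, 1, 2, 4, 5}

{0, 1, 2, 4, 5}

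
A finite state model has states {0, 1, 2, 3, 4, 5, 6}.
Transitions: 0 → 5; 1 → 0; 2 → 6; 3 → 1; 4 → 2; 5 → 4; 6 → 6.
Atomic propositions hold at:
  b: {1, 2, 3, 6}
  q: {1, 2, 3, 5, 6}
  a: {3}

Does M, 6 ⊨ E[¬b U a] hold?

Sat(¬b) = {0, 4, 5}
E[¬b U a]: least fixpoint, start Z0 = Sat(a) = {3}, add states in Sat(¬b) with some successor in Z. Already a fixed point.
Sat(E[¬b U a]) = {3}
6 ∉ Sat(E[¬b U a]) = {3}, so the formula does not hold at 6.

No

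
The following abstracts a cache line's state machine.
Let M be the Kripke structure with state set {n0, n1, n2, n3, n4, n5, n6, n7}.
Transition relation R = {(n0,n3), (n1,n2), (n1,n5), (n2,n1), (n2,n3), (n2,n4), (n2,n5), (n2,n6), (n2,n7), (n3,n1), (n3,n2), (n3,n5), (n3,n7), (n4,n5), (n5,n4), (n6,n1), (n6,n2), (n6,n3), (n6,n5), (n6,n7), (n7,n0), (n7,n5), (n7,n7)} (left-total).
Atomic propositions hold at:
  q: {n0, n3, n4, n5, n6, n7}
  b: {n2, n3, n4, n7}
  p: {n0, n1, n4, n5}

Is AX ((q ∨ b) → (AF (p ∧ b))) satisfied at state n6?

No

Sat(q ∨ b) = {n0, n2, n3, n4, n5, n6, n7}
Sat(p ∧ b) = {n4}
AF (p ∧ b): least fixpoint, start Z0 = {n4}, add states with every successor in Z. Z1 = {n4, n5}; fixed.
Sat(AF (p ∧ b)) = {n4, n5}
Sat((q ∨ b) → (AF (p ∧ b))) = {n1, n4, n5}
Sat(AX ((q ∨ b) → (AF (p ∧ b)))) = {s : every successor in {n1, n4, n5}} = {n4, n5}
n6 ∉ Sat(AX ((q ∨ b) → (AF (p ∧ b)))) = {n4, n5}, so the formula does not hold at n6.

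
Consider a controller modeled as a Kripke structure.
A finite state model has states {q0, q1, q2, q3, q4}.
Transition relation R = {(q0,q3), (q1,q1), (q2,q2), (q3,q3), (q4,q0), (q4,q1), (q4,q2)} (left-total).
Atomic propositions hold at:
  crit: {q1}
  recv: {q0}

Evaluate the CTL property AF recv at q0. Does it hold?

AF recv: least fixpoint, start Z0 = {q0}, add states with every successor in Z. Already a fixed point.
Sat(AF recv) = {q0}
q0 ∈ Sat(AF recv) = {q0}, so the formula holds at q0.

Yes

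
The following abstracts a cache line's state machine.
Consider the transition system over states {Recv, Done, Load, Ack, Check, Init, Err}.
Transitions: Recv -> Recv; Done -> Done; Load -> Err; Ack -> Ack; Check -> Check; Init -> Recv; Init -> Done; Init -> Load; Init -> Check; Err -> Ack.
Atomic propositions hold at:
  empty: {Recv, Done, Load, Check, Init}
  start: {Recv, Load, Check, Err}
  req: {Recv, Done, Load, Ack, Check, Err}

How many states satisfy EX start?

Sat(EX start) = {s : some successor in {Recv, Load, Check, Err}} = {Recv, Load, Check, Init}
|Sat(EX start)| = |{Recv, Load, Check, Init}| = 4.

4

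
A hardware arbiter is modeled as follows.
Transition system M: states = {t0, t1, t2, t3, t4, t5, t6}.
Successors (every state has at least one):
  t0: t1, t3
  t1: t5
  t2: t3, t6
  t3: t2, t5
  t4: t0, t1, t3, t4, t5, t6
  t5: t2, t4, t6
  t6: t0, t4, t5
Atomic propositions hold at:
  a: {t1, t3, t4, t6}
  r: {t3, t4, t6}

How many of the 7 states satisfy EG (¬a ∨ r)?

6

Sat(¬a) = {t0, t2, t5}
Sat(¬a ∨ r) = {t0, t2, t3, t4, t5, t6}
EG (¬a ∨ r): greatest fixpoint, start Z0 = {t0, t2, t3, t4, t5, t6}, keep only states in Sat with some successor in Z. Already a fixed point.
Sat(EG (¬a ∨ r)) = {t0, t2, t3, t4, t5, t6}
|Sat(EG (¬a ∨ r))| = |{t0, t2, t3, t4, t5, t6}| = 6.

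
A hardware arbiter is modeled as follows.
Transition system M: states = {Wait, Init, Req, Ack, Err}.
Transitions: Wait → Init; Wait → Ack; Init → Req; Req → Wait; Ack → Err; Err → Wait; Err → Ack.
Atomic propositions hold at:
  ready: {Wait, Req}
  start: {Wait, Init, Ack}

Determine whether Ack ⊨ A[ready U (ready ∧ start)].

Sat(ready ∧ start) = {Wait}
A[ready U (ready ∧ start)]: least fixpoint, start Z0 = Sat((ready ∧ start)) = {Wait}, add states in Sat(ready) with every successor in Z. Z1 = {Wait, Req}; fixed.
Sat(A[ready U (ready ∧ start)]) = {Wait, Req}
Ack ∉ Sat(A[ready U (ready ∧ start)]) = {Wait, Req}, so the formula does not hold at Ack.

No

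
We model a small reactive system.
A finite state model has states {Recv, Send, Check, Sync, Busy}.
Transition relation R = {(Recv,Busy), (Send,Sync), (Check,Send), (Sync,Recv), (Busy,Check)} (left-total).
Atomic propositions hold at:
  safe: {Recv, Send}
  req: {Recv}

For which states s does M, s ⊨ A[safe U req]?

{Recv}

A[safe U req]: least fixpoint, start Z0 = Sat(req) = {Recv}, add states in Sat(safe) with every successor in Z. Already a fixed point.
Sat(A[safe U req]) = {Recv}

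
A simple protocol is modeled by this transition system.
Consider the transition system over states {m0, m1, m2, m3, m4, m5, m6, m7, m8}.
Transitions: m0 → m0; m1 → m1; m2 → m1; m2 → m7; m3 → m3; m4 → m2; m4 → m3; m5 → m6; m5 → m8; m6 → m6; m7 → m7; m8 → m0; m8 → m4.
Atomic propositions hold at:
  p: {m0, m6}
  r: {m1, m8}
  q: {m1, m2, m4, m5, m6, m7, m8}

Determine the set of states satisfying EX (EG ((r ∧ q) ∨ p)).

{m0, m1, m2, m5, m6, m8}

Sat(r ∧ q) = {m1, m8}
Sat((r ∧ q) ∨ p) = {m0, m1, m6, m8}
EG ((r ∧ q) ∨ p): greatest fixpoint, start Z0 = {m0, m1, m6, m8}, keep only states in Sat with some successor in Z. Already a fixed point.
Sat(EG ((r ∧ q) ∨ p)) = {m0, m1, m6, m8}
Sat(EX (EG ((r ∧ q) ∨ p))) = {s : some successor in {m0, m1, m6, m8}} = {m0, m1, m2, m5, m6, m8}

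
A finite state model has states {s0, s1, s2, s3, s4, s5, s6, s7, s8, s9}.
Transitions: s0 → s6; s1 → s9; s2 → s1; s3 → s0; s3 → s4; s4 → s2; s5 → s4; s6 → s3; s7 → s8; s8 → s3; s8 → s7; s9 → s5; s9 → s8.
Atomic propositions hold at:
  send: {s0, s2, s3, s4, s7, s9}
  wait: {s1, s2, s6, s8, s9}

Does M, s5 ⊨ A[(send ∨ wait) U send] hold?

No

Sat(send ∨ wait) = {s0, s1, s2, s3, s4, s6, s7, s8, s9}
A[(send ∨ wait) U send]: least fixpoint, start Z0 = Sat(send) = {s0, s2, s3, s4, s7, s9}, add states in Sat(send ∨ wait) with every successor in Z. Z1 = {s0, s1, s2, s3, s4, s6, s7, s8, s9}; fixed.
Sat(A[(send ∨ wait) U send]) = {s0, s1, s2, s3, s4, s6, s7, s8, s9}
s5 ∉ Sat(A[(send ∨ wait) U send]) = {s0, s1, s2, s3, s4, s6, s7, s8, s9}, so the formula does not hold at s5.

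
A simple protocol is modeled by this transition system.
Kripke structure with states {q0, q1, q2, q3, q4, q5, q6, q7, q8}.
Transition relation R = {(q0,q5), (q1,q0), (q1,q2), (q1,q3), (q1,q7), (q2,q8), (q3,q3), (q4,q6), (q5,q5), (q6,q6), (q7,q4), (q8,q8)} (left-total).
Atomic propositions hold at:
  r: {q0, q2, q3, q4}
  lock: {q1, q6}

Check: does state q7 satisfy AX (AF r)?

AF r: least fixpoint, start Z0 = {q0, q2, q3, q4}, add states with every successor in Z. Z1 = {q0, q2, q3, q4, q7}; Z2 = {q0, q1, q2, q3, q4, q7}; fixed.
Sat(AF r) = {q0, q1, q2, q3, q4, q7}
Sat(AX (AF r)) = {s : every successor in {q0, q1, q2, q3, q4, q7}} = {q1, q3, q7}
q7 ∈ Sat(AX (AF r)) = {q1, q3, q7}, so the formula holds at q7.

Yes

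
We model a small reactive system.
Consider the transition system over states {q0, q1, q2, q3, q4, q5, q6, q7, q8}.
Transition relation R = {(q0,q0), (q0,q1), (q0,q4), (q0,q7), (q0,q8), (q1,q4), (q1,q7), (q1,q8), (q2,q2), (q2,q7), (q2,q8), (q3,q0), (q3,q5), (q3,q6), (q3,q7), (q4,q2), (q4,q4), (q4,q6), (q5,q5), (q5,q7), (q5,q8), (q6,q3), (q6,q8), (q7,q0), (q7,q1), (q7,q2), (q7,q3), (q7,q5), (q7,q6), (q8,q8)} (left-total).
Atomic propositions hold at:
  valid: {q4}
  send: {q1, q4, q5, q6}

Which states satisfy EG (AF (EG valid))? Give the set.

EG valid: greatest fixpoint, start Z0 = {q4}, keep only states in Sat with some successor in Z. Already a fixed point.
Sat(EG valid) = {q4}
AF (EG valid): least fixpoint, start Z0 = {q4}, add states with every successor in Z. Already a fixed point.
Sat(AF (EG valid)) = {q4}
EG (AF (EG valid)): greatest fixpoint, start Z0 = {q4}, keep only states in Sat with some successor in Z. Already a fixed point.
Sat(EG (AF (EG valid))) = {q4}

{q4}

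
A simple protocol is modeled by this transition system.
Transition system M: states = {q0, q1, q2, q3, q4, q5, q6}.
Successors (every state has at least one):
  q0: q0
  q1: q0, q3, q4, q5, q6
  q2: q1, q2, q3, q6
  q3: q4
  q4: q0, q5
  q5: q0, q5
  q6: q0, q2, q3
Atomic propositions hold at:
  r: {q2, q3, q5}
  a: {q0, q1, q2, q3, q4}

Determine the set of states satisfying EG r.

{q2, q5}

EG r: greatest fixpoint, start Z0 = {q2, q3, q5}, keep only states in Sat with some successor in Z. Z1 = {q2, q5}; fixed.
Sat(EG r) = {q2, q5}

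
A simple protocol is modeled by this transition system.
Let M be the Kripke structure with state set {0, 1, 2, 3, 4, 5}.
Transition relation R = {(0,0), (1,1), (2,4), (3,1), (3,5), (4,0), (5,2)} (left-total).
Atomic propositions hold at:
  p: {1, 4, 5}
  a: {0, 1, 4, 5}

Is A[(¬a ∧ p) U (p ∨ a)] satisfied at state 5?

Yes

Sat(¬a) = {2, 3}
Sat(¬a ∧ p) = ∅
Sat(p ∨ a) = {0, 1, 4, 5}
A[(¬a ∧ p) U (p ∨ a)]: least fixpoint, start Z0 = Sat((p ∨ a)) = {0, 1, 4, 5}, add states in Sat(¬a ∧ p) with every successor in Z. Already a fixed point.
Sat(A[(¬a ∧ p) U (p ∨ a)]) = {0, 1, 4, 5}
5 ∈ Sat(A[(¬a ∧ p) U (p ∨ a)]) = {0, 1, 4, 5}, so the formula holds at 5.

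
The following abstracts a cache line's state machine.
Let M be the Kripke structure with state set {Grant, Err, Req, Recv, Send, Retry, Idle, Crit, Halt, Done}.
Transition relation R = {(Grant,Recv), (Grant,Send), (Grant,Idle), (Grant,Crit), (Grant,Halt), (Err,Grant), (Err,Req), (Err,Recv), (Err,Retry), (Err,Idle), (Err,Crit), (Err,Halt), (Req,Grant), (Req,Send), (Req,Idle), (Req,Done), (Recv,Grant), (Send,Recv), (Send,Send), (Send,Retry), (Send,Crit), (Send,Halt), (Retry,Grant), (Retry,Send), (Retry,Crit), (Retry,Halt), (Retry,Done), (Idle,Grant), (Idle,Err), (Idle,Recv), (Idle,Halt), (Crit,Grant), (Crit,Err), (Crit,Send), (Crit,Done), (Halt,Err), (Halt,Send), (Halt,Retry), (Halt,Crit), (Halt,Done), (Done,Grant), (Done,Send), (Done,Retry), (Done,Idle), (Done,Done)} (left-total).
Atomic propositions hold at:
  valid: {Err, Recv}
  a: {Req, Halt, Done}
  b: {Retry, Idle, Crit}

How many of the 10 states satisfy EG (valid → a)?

8

Sat(valid → a) = {Grant, Req, Send, Retry, Idle, Crit, Halt, Done}
EG (valid → a): greatest fixpoint, start Z0 = {Grant, Req, Send, Retry, Idle, Crit, Halt, Done}, keep only states in Sat with some successor in Z. Already a fixed point.
Sat(EG (valid → a)) = {Grant, Req, Send, Retry, Idle, Crit, Halt, Done}
|Sat(EG (valid → a))| = |{Grant, Req, Send, Retry, Idle, Crit, Halt, Done}| = 8.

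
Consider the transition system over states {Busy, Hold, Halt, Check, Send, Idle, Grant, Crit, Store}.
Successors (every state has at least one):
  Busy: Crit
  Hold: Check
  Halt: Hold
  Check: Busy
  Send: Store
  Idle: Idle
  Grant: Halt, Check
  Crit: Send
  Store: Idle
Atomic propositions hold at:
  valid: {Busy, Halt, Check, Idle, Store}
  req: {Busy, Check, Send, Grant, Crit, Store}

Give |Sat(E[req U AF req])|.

8

AF req: least fixpoint, start Z0 = {Busy, Check, Send, Grant, Crit, Store}, add states with every successor in Z. Z1 = {Busy, Hold, Check, Send, Grant, Crit, Store}; Z2 = {Busy, Hold, Halt, Check, Send, Grant, Crit, Store}; fixed.
Sat(AF req) = {Busy, Hold, Halt, Check, Send, Grant, Crit, Store}
E[req U AF req]: least fixpoint, start Z0 = Sat(AF req) = {Busy, Hold, Halt, Check, Send, Grant, Crit, Store}, add states in Sat(req) with some successor in Z. Already a fixed point.
Sat(E[req U AF req]) = {Busy, Hold, Halt, Check, Send, Grant, Crit, Store}
|Sat(E[req U AF req])| = |{Busy, Hold, Halt, Check, Send, Grant, Crit, Store}| = 8.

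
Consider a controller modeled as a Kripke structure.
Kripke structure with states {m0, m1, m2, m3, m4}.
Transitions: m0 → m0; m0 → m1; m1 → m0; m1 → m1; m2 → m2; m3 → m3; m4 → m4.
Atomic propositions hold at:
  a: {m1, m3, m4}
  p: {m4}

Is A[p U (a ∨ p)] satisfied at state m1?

Yes

Sat(a ∨ p) = {m1, m3, m4}
A[p U (a ∨ p)]: least fixpoint, start Z0 = Sat((a ∨ p)) = {m1, m3, m4}, add states in Sat(p) with every successor in Z. Already a fixed point.
Sat(A[p U (a ∨ p)]) = {m1, m3, m4}
m1 ∈ Sat(A[p U (a ∨ p)]) = {m1, m3, m4}, so the formula holds at m1.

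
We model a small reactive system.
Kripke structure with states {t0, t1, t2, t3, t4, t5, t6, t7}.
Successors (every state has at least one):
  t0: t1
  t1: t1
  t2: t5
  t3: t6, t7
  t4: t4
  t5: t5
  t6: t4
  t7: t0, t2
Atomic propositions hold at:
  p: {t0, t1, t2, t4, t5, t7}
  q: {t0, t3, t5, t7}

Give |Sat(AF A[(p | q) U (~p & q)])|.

Sat(p | q) = {t0, t1, t2, t3, t4, t5, t7}
Sat(~p) = {t3, t6}
Sat(~p & q) = {t3}
A[(p | q) U (~p & q)]: least fixpoint, start Z0 = Sat((~p & q)) = {t3}, add states in Sat(p | q) with every successor in Z. Already a fixed point.
Sat(A[(p | q) U (~p & q)]) = {t3}
AF A[(p | q) U (~p & q)]: least fixpoint, start Z0 = {t3}, add states with every successor in Z. Already a fixed point.
Sat(AF A[(p | q) U (~p & q)]) = {t3}
|Sat(AF A[(p | q) U (~p & q)])| = |{t3}| = 1.

1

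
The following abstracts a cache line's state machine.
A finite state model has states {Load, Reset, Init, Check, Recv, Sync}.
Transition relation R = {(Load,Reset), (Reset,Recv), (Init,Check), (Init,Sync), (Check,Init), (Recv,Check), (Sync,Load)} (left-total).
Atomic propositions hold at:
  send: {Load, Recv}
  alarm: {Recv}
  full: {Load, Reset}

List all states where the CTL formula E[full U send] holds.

E[full U send]: least fixpoint, start Z0 = Sat(send) = {Load, Recv}, add states in Sat(full) with some successor in Z. Z1 = {Load, Reset, Recv}; fixed.
Sat(E[full U send]) = {Load, Reset, Recv}

{Load, Reset, Recv}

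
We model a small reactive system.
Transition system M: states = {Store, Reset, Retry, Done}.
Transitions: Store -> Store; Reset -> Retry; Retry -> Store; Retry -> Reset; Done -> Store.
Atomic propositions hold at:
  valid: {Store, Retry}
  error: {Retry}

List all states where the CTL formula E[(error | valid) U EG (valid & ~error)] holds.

{Store, Retry}

Sat(error | valid) = {Store, Retry}
Sat(~error) = {Store, Reset, Done}
Sat(valid & ~error) = {Store}
EG (valid & ~error): greatest fixpoint, start Z0 = {Store}, keep only states in Sat with some successor in Z. Already a fixed point.
Sat(EG (valid & ~error)) = {Store}
E[(error | valid) U EG (valid & ~error)]: least fixpoint, start Z0 = Sat(EG (valid & ~error)) = {Store}, add states in Sat(error | valid) with some successor in Z. Z1 = {Store, Retry}; fixed.
Sat(E[(error | valid) U EG (valid & ~error)]) = {Store, Retry}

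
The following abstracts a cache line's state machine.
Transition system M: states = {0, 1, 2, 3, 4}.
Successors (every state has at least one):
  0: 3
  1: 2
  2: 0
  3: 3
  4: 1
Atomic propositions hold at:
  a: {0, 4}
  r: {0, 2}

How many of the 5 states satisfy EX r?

2

Sat(EX r) = {s : some successor in {0, 2}} = {1, 2}
|Sat(EX r)| = |{1, 2}| = 2.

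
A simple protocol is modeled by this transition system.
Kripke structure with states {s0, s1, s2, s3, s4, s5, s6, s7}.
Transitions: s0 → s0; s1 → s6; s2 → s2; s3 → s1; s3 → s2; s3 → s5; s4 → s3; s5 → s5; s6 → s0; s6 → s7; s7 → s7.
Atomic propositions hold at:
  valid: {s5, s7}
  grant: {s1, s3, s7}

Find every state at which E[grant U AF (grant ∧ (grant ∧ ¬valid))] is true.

{s1, s3, s4}

Sat(¬valid) = {s0, s1, s2, s3, s4, s6}
Sat(grant ∧ ¬valid) = {s1, s3}
Sat(grant ∧ (grant ∧ ¬valid)) = {s1, s3}
AF (grant ∧ (grant ∧ ¬valid)): least fixpoint, start Z0 = {s1, s3}, add states with every successor in Z. Z1 = {s1, s3, s4}; fixed.
Sat(AF (grant ∧ (grant ∧ ¬valid))) = {s1, s3, s4}
E[grant U AF (grant ∧ (grant ∧ ¬valid))]: least fixpoint, start Z0 = Sat(AF (grant ∧ (grant ∧ ¬valid))) = {s1, s3, s4}, add states in Sat(grant) with some successor in Z. Already a fixed point.
Sat(E[grant U AF (grant ∧ (grant ∧ ¬valid))]) = {s1, s3, s4}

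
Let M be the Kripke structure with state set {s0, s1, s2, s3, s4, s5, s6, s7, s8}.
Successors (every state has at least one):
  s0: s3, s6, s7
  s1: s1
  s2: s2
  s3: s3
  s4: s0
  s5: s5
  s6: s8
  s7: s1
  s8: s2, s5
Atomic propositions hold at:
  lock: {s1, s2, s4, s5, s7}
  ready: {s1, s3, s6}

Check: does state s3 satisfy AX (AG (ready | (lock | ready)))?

Yes

Sat(lock | ready) = {s1, s2, s3, s4, s5, s6, s7}
Sat(ready | (lock | ready)) = {s1, s2, s3, s4, s5, s6, s7}
AG (ready | (lock | ready)): greatest fixpoint, start Z0 = {s1, s2, s3, s4, s5, s6, s7}, keep only states in Sat with every successor in Z. Z1 = {s1, s2, s3, s5, s7}; fixed.
Sat(AG (ready | (lock | ready))) = {s1, s2, s3, s5, s7}
Sat(AX (AG (ready | (lock | ready)))) = {s : every successor in {s1, s2, s3, s5, s7}} = {s1, s2, s3, s5, s7, s8}
s3 ∈ Sat(AX (AG (ready | (lock | ready)))) = {s1, s2, s3, s5, s7, s8}, so the formula holds at s3.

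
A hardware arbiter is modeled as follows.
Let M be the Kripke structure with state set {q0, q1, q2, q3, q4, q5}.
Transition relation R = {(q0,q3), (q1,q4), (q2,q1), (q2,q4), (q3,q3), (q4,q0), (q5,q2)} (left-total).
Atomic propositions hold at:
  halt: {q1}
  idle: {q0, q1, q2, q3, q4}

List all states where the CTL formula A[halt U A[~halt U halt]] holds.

Sat(~halt) = {q0, q2, q3, q4, q5}
A[~halt U halt]: least fixpoint, start Z0 = Sat(halt) = {q1}, add states in Sat(~halt) with every successor in Z. Already a fixed point.
Sat(A[~halt U halt]) = {q1}
A[halt U A[~halt U halt]]: least fixpoint, start Z0 = Sat(A[~halt U halt]) = {q1}, add states in Sat(halt) with every successor in Z. Already a fixed point.
Sat(A[halt U A[~halt U halt]]) = {q1}

{q1}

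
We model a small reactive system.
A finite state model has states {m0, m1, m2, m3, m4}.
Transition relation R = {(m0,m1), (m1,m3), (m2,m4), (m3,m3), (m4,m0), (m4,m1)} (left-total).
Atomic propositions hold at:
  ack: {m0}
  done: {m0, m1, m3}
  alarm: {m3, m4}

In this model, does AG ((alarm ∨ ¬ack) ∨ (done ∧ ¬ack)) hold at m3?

Sat(¬ack) = {m1, m2, m3, m4}
Sat(alarm ∨ ¬ack) = {m1, m2, m3, m4}
Sat(done ∧ ¬ack) = {m1, m3}
Sat((alarm ∨ ¬ack) ∨ (done ∧ ¬ack)) = {m1, m2, m3, m4}
AG ((alarm ∨ ¬ack) ∨ (done ∧ ¬ack)): greatest fixpoint, start Z0 = {m1, m2, m3, m4}, keep only states in Sat with every successor in Z. Z1 = {m1, m2, m3}; Z2 = {m1, m3}; fixed.
Sat(AG ((alarm ∨ ¬ack) ∨ (done ∧ ¬ack))) = {m1, m3}
m3 ∈ Sat(AG ((alarm ∨ ¬ack) ∨ (done ∧ ¬ack))) = {m1, m3}, so the formula holds at m3.

Yes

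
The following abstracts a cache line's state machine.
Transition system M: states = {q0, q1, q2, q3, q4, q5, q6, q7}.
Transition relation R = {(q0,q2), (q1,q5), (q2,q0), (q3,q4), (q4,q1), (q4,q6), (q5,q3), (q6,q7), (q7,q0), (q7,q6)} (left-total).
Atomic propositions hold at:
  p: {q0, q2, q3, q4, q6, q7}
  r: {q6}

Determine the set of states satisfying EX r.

Sat(EX r) = {s : some successor in {q6}} = {q4, q7}

{q4, q7}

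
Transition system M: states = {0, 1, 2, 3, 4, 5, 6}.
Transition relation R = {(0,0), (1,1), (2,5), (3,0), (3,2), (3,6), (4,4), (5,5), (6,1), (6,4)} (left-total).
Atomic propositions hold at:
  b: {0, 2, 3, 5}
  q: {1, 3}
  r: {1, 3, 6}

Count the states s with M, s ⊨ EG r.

EG r: greatest fixpoint, start Z0 = {1, 3, 6}, keep only states in Sat with some successor in Z. Already a fixed point.
Sat(EG r) = {1, 3, 6}
|Sat(EG r)| = |{1, 3, 6}| = 3.

3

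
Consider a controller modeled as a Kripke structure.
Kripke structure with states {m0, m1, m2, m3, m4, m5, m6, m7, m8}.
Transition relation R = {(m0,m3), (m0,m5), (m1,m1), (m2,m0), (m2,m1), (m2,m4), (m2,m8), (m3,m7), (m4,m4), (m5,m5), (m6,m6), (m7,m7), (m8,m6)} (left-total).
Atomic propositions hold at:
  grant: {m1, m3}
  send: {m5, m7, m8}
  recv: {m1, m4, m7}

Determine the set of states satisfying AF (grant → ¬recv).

Sat(¬recv) = {m0, m2, m3, m5, m6, m8}
Sat(grant → ¬recv) = {m0, m2, m3, m4, m5, m6, m7, m8}
AF (grant → ¬recv): least fixpoint, start Z0 = {m0, m2, m3, m4, m5, m6, m7, m8}, add states with every successor in Z. Already a fixed point.
Sat(AF (grant → ¬recv)) = {m0, m2, m3, m4, m5, m6, m7, m8}

{m0, m2, m3, m4, m5, m6, m7, m8}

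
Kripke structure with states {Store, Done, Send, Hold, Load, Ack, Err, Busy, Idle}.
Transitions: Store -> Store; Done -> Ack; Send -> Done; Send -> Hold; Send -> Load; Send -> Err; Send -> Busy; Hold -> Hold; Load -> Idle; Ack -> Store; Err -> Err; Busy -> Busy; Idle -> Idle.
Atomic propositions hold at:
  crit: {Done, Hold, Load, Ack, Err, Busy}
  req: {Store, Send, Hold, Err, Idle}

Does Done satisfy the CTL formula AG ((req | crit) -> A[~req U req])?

Yes

Sat(req | crit) = {Store, Done, Send, Hold, Load, Ack, Err, Busy, Idle}
Sat(~req) = {Done, Load, Ack, Busy}
A[~req U req]: least fixpoint, start Z0 = Sat(req) = {Store, Send, Hold, Err, Idle}, add states in Sat(~req) with every successor in Z. Z1 = {Store, Send, Hold, Load, Ack, Err, Idle}; Z2 = {Store, Done, Send, Hold, Load, Ack, Err, Idle}; fixed.
Sat(A[~req U req]) = {Store, Done, Send, Hold, Load, Ack, Err, Idle}
Sat((req | crit) -> A[~req U req]) = {Store, Done, Send, Hold, Load, Ack, Err, Idle}
AG ((req | crit) -> A[~req U req]): greatest fixpoint, start Z0 = {Store, Done, Send, Hold, Load, Ack, Err, Idle}, keep only states in Sat with every successor in Z. Z1 = {Store, Done, Hold, Load, Ack, Err, Idle}; fixed.
Sat(AG ((req | crit) -> A[~req U req])) = {Store, Done, Hold, Load, Ack, Err, Idle}
Done ∈ Sat(AG ((req | crit) -> A[~req U req])) = {Store, Done, Hold, Load, Ack, Err, Idle}, so the formula holds at Done.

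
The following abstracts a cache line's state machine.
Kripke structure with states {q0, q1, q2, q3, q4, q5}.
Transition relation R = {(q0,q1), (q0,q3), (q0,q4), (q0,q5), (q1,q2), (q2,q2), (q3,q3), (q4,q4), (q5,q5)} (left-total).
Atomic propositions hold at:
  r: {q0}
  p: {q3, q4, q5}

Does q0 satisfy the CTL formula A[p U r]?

Yes

A[p U r]: least fixpoint, start Z0 = Sat(r) = {q0}, add states in Sat(p) with every successor in Z. Already a fixed point.
Sat(A[p U r]) = {q0}
q0 ∈ Sat(A[p U r]) = {q0}, so the formula holds at q0.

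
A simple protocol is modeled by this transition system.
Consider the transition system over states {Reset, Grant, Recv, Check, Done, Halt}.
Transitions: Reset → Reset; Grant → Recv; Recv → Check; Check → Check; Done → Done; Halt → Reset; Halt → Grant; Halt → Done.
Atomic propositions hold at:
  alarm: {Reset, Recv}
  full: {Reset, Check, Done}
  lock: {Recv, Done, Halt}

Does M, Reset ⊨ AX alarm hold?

Sat(AX alarm) = {s : every successor in {Reset, Recv}} = {Reset, Grant}
Reset ∈ Sat(AX alarm) = {Reset, Grant}, so the formula holds at Reset.

Yes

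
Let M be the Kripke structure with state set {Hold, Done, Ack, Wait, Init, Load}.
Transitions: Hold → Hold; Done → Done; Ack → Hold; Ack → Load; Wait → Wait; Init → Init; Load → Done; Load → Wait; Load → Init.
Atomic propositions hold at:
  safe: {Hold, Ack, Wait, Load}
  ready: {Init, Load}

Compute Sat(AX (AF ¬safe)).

{Done, Init}

Sat(¬safe) = {Done, Init}
AF ¬safe: least fixpoint, start Z0 = {Done, Init}, add states with every successor in Z. Already a fixed point.
Sat(AF ¬safe) = {Done, Init}
Sat(AX (AF ¬safe)) = {s : every successor in {Done, Init}} = {Done, Init}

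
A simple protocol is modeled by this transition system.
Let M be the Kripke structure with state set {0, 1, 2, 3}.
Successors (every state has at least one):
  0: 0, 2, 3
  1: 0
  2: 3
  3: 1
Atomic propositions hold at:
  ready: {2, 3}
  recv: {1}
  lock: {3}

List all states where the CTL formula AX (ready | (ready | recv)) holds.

Sat(ready | recv) = {1, 2, 3}
Sat(ready | (ready | recv)) = {1, 2, 3}
Sat(AX (ready | (ready | recv))) = {s : every successor in {1, 2, 3}} = {2, 3}

{2, 3}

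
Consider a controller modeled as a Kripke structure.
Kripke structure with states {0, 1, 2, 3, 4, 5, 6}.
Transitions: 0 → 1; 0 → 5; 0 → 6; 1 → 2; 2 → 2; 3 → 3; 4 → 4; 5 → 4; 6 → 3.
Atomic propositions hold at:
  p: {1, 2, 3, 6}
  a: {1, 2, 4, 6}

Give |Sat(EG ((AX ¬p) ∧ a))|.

Sat(¬p) = {0, 4, 5}
Sat(AX ¬p) = {s : every successor in {0, 4, 5}} = {4, 5}
Sat((AX ¬p) ∧ a) = {4}
EG ((AX ¬p) ∧ a): greatest fixpoint, start Z0 = {4}, keep only states in Sat with some successor in Z. Already a fixed point.
Sat(EG ((AX ¬p) ∧ a)) = {4}
|Sat(EG ((AX ¬p) ∧ a))| = |{4}| = 1.

1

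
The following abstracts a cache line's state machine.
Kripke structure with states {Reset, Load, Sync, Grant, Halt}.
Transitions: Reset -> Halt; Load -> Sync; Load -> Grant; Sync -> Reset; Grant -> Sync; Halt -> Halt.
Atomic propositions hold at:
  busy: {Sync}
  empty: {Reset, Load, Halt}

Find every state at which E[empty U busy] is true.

E[empty U busy]: least fixpoint, start Z0 = Sat(busy) = {Sync}, add states in Sat(empty) with some successor in Z. Z1 = {Load, Sync}; fixed.
Sat(E[empty U busy]) = {Load, Sync}

{Load, Sync}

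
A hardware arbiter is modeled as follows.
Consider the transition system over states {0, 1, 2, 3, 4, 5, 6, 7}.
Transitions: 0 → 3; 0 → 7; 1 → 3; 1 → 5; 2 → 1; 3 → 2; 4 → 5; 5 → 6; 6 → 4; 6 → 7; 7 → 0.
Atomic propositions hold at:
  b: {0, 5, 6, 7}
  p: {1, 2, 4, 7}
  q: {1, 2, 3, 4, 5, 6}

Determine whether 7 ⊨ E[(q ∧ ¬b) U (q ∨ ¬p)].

Sat(¬b) = {1, 2, 3, 4}
Sat(q ∧ ¬b) = {1, 2, 3, 4}
Sat(¬p) = {0, 3, 5, 6}
Sat(q ∨ ¬p) = {0, 1, 2, 3, 4, 5, 6}
E[(q ∧ ¬b) U (q ∨ ¬p)]: least fixpoint, start Z0 = Sat((q ∨ ¬p)) = {0, 1, 2, 3, 4, 5, 6}, add states in Sat(q ∧ ¬b) with some successor in Z. Already a fixed point.
Sat(E[(q ∧ ¬b) U (q ∨ ¬p)]) = {0, 1, 2, 3, 4, 5, 6}
7 ∉ Sat(E[(q ∧ ¬b) U (q ∨ ¬p)]) = {0, 1, 2, 3, 4, 5, 6}, so the formula does not hold at 7.

No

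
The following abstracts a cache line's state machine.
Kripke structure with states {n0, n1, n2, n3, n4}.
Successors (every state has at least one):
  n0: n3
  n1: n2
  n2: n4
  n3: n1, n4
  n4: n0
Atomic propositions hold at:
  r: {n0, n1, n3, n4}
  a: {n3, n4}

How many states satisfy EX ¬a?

Sat(¬a) = {n0, n1, n2}
Sat(EX ¬a) = {s : some successor in {n0, n1, n2}} = {n1, n3, n4}
|Sat(EX ¬a)| = |{n1, n3, n4}| = 3.

3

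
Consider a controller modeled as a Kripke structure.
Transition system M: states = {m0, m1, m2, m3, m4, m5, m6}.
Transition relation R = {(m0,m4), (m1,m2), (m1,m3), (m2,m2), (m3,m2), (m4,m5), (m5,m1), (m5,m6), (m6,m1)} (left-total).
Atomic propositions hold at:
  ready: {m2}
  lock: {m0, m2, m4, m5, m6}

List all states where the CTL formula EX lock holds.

{m0, m1, m2, m3, m4, m5}

Sat(EX lock) = {s : some successor in {m0, m2, m4, m5, m6}} = {m0, m1, m2, m3, m4, m5}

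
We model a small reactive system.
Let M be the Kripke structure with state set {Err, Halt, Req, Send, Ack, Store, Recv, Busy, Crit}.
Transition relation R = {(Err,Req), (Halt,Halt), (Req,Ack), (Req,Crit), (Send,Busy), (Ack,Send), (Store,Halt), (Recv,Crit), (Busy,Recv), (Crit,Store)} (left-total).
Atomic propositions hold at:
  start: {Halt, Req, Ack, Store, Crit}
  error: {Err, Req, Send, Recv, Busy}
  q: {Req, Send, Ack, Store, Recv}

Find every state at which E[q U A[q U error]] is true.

{Err, Req, Send, Ack, Recv, Busy}

A[q U error]: least fixpoint, start Z0 = Sat(error) = {Err, Req, Send, Recv, Busy}, add states in Sat(q) with every successor in Z. Z1 = {Err, Req, Send, Ack, Recv, Busy}; fixed.
Sat(A[q U error]) = {Err, Req, Send, Ack, Recv, Busy}
E[q U A[q U error]]: least fixpoint, start Z0 = Sat(A[q U error]) = {Err, Req, Send, Ack, Recv, Busy}, add states in Sat(q) with some successor in Z. Already a fixed point.
Sat(E[q U A[q U error]]) = {Err, Req, Send, Ack, Recv, Busy}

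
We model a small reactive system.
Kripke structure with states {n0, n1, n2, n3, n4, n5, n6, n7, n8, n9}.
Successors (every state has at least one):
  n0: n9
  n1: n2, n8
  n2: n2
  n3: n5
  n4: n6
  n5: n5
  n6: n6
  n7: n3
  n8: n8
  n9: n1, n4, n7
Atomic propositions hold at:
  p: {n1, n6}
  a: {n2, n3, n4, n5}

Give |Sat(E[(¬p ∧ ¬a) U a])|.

7

Sat(¬p) = {n0, n2, n3, n4, n5, n7, n8, n9}
Sat(¬a) = {n0, n1, n6, n7, n8, n9}
Sat(¬p ∧ ¬a) = {n0, n7, n8, n9}
E[(¬p ∧ ¬a) U a]: least fixpoint, start Z0 = Sat(a) = {n2, n3, n4, n5}, add states in Sat(¬p ∧ ¬a) with some successor in Z. Z1 = {n2, n3, n4, n5, n7, n9}; Z2 = {n0, n2, n3, n4, n5, n7, n9}; fixed.
Sat(E[(¬p ∧ ¬a) U a]) = {n0, n2, n3, n4, n5, n7, n9}
|Sat(E[(¬p ∧ ¬a) U a])| = |{n0, n2, n3, n4, n5, n7, n9}| = 7.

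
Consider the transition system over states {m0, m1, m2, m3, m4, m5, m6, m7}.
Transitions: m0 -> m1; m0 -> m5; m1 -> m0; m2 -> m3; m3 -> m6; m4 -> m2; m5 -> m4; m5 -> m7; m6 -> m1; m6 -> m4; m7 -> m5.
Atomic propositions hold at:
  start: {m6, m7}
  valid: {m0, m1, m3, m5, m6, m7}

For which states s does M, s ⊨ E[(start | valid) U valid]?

Sat(start | valid) = {m0, m1, m3, m5, m6, m7}
E[(start | valid) U valid]: least fixpoint, start Z0 = Sat(valid) = {m0, m1, m3, m5, m6, m7}, add states in Sat(start | valid) with some successor in Z. Already a fixed point.
Sat(E[(start | valid) U valid]) = {m0, m1, m3, m5, m6, m7}

{m0, m1, m3, m5, m6, m7}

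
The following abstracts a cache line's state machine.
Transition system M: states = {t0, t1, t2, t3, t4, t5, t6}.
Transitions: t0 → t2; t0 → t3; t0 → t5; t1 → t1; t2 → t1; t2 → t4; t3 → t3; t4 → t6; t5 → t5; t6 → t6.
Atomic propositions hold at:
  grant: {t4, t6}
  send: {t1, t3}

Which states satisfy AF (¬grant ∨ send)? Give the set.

{t0, t1, t2, t3, t5}

Sat(¬grant) = {t0, t1, t2, t3, t5}
Sat(¬grant ∨ send) = {t0, t1, t2, t3, t5}
AF (¬grant ∨ send): least fixpoint, start Z0 = {t0, t1, t2, t3, t5}, add states with every successor in Z. Already a fixed point.
Sat(AF (¬grant ∨ send)) = {t0, t1, t2, t3, t5}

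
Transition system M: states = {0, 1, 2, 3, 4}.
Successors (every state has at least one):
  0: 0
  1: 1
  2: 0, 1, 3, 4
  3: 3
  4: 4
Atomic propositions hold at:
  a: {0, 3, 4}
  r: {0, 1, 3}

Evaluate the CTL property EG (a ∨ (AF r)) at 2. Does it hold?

No

AF r: least fixpoint, start Z0 = {0, 1, 3}, add states with every successor in Z. Already a fixed point.
Sat(AF r) = {0, 1, 3}
Sat(a ∨ (AF r)) = {0, 1, 3, 4}
EG (a ∨ (AF r)): greatest fixpoint, start Z0 = {0, 1, 3, 4}, keep only states in Sat with some successor in Z. Already a fixed point.
Sat(EG (a ∨ (AF r))) = {0, 1, 3, 4}
2 ∉ Sat(EG (a ∨ (AF r))) = {0, 1, 3, 4}, so the formula does not hold at 2.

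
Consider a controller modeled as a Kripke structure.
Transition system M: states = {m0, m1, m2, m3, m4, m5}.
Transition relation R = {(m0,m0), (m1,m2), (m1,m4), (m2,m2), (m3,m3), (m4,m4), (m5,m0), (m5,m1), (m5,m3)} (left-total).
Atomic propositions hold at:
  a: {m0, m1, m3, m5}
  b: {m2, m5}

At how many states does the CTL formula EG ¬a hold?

2

Sat(¬a) = {m2, m4}
EG ¬a: greatest fixpoint, start Z0 = {m2, m4}, keep only states in Sat with some successor in Z. Already a fixed point.
Sat(EG ¬a) = {m2, m4}
|Sat(EG ¬a)| = |{m2, m4}| = 2.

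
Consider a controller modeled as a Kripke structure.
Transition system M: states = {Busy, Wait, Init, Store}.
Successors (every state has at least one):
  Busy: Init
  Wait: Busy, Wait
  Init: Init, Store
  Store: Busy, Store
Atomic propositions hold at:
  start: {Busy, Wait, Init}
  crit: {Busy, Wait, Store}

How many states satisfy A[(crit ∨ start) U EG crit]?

2

Sat(crit ∨ start) = {Busy, Wait, Init, Store}
EG crit: greatest fixpoint, start Z0 = {Busy, Wait, Store}, keep only states in Sat with some successor in Z. Z1 = {Wait, Store}; fixed.
Sat(EG crit) = {Wait, Store}
A[(crit ∨ start) U EG crit]: least fixpoint, start Z0 = Sat(EG crit) = {Wait, Store}, add states in Sat(crit ∨ start) with every successor in Z. Already a fixed point.
Sat(A[(crit ∨ start) U EG crit]) = {Wait, Store}
|Sat(A[(crit ∨ start) U EG crit])| = |{Wait, Store}| = 2.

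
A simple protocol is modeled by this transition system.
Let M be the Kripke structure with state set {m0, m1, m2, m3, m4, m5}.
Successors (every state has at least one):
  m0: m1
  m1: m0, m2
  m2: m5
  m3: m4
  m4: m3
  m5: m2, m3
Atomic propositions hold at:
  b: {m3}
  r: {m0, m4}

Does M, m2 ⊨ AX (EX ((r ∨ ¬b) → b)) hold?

Sat(¬b) = {m0, m1, m2, m4, m5}
Sat(r ∨ ¬b) = {m0, m1, m2, m4, m5}
Sat((r ∨ ¬b) → b) = {m3}
Sat(EX ((r ∨ ¬b) → b)) = {s : some successor in {m3}} = {m4, m5}
Sat(AX (EX ((r ∨ ¬b) → b))) = {s : every successor in {m4, m5}} = {m2, m3}
m2 ∈ Sat(AX (EX ((r ∨ ¬b) → b))) = {m2, m3}, so the formula holds at m2.

Yes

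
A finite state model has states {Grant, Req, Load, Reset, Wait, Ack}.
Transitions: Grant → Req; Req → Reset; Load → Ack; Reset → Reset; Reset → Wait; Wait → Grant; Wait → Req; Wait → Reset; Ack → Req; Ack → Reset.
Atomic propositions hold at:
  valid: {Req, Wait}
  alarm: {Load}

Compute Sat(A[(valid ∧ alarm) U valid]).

Sat(valid ∧ alarm) = ∅
A[(valid ∧ alarm) U valid]: least fixpoint, start Z0 = Sat(valid) = {Req, Wait}, add states in Sat(valid ∧ alarm) with every successor in Z. Already a fixed point.
Sat(A[(valid ∧ alarm) U valid]) = {Req, Wait}

{Req, Wait}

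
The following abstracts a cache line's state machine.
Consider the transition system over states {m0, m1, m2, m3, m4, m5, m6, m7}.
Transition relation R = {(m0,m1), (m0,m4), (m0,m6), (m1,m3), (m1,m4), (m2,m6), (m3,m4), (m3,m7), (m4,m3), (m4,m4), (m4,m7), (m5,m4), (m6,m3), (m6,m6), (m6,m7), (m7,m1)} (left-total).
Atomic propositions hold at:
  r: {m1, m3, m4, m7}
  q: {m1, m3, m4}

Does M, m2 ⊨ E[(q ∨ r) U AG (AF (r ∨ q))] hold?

Sat(q ∨ r) = {m1, m3, m4, m7}
Sat(r ∨ q) = {m1, m3, m4, m7}
AF (r ∨ q): least fixpoint, start Z0 = {m1, m3, m4, m7}, add states with every successor in Z. Z1 = {m1, m3, m4, m5, m7}; fixed.
Sat(AF (r ∨ q)) = {m1, m3, m4, m5, m7}
AG (AF (r ∨ q)): greatest fixpoint, start Z0 = {m1, m3, m4, m5, m7}, keep only states in Sat with every successor in Z. Already a fixed point.
Sat(AG (AF (r ∨ q))) = {m1, m3, m4, m5, m7}
E[(q ∨ r) U AG (AF (r ∨ q))]: least fixpoint, start Z0 = Sat(AG (AF (r ∨ q))) = {m1, m3, m4, m5, m7}, add states in Sat(q ∨ r) with some successor in Z. Already a fixed point.
Sat(E[(q ∨ r) U AG (AF (r ∨ q))]) = {m1, m3, m4, m5, m7}
m2 ∉ Sat(E[(q ∨ r) U AG (AF (r ∨ q))]) = {m1, m3, m4, m5, m7}, so the formula does not hold at m2.

No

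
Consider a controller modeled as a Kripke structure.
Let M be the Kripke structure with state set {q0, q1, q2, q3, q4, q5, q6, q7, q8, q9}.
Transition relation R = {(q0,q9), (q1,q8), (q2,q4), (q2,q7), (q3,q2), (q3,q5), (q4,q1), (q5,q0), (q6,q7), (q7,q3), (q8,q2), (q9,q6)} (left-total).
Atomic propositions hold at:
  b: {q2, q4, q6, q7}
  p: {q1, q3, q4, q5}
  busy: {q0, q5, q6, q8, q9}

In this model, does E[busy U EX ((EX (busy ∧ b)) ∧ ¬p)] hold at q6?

Sat(busy ∧ b) = {q6}
Sat(EX (busy ∧ b)) = {s : some successor in {q6}} = {q9}
Sat(¬p) = {q0, q2, q6, q7, q8, q9}
Sat((EX (busy ∧ b)) ∧ ¬p) = {q9}
Sat(EX ((EX (busy ∧ b)) ∧ ¬p)) = {s : some successor in {q9}} = {q0}
E[busy U EX ((EX (busy ∧ b)) ∧ ¬p)]: least fixpoint, start Z0 = Sat(EX ((EX (busy ∧ b)) ∧ ¬p)) = {q0}, add states in Sat(busy) with some successor in Z. Z1 = {q0, q5}; fixed.
Sat(E[busy U EX ((EX (busy ∧ b)) ∧ ¬p)]) = {q0, q5}
q6 ∉ Sat(E[busy U EX ((EX (busy ∧ b)) ∧ ¬p)]) = {q0, q5}, so the formula does not hold at q6.

No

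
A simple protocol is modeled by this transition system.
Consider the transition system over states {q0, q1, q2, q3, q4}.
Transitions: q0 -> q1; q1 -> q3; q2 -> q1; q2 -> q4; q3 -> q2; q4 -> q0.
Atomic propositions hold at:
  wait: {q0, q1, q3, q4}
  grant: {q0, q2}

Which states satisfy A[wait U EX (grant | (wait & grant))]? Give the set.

Sat(wait & grant) = {q0}
Sat(grant | (wait & grant)) = {q0, q2}
Sat(EX (grant | (wait & grant))) = {s : some successor in {q0, q2}} = {q3, q4}
A[wait U EX (grant | (wait & grant))]: least fixpoint, start Z0 = Sat(EX (grant | (wait & grant))) = {q3, q4}, add states in Sat(wait) with every successor in Z. Z1 = {q1, q3, q4}; Z2 = {q0, q1, q3, q4}; fixed.
Sat(A[wait U EX (grant | (wait & grant))]) = {q0, q1, q3, q4}

{q0, q1, q3, q4}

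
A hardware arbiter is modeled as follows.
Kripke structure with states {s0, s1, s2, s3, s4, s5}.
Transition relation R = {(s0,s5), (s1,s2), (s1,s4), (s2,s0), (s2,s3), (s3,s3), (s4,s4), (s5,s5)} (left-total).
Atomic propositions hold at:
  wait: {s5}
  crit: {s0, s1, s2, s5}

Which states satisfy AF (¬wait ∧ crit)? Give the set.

{s0, s1, s2}

Sat(¬wait) = {s0, s1, s2, s3, s4}
Sat(¬wait ∧ crit) = {s0, s1, s2}
AF (¬wait ∧ crit): least fixpoint, start Z0 = {s0, s1, s2}, add states with every successor in Z. Already a fixed point.
Sat(AF (¬wait ∧ crit)) = {s0, s1, s2}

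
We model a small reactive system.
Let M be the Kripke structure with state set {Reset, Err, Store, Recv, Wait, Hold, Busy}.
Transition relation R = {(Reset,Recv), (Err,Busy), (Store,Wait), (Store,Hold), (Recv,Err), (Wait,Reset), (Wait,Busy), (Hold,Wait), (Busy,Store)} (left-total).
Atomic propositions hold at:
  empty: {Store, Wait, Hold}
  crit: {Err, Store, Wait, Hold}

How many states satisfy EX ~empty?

Sat(~empty) = {Reset, Err, Recv, Busy}
Sat(EX ~empty) = {s : some successor in {Reset, Err, Recv, Busy}} = {Reset, Err, Recv, Wait}
|Sat(EX ~empty)| = |{Reset, Err, Recv, Wait}| = 4.

4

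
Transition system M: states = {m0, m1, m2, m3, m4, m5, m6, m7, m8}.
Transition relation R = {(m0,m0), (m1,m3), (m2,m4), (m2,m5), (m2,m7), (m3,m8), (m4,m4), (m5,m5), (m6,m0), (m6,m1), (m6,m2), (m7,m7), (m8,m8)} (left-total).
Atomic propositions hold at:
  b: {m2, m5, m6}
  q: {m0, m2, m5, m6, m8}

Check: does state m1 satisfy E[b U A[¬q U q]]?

Sat(¬q) = {m1, m3, m4, m7}
A[¬q U q]: least fixpoint, start Z0 = Sat(q) = {m0, m2, m5, m6, m8}, add states in Sat(¬q) with every successor in Z. Z1 = {m0, m2, m3, m5, m6, m8}; Z2 = {m0, m1, m2, m3, m5, m6, m8}; fixed.
Sat(A[¬q U q]) = {m0, m1, m2, m3, m5, m6, m8}
E[b U A[¬q U q]]: least fixpoint, start Z0 = Sat(A[¬q U q]) = {m0, m1, m2, m3, m5, m6, m8}, add states in Sat(b) with some successor in Z. Already a fixed point.
Sat(E[b U A[¬q U q]]) = {m0, m1, m2, m3, m5, m6, m8}
m1 ∈ Sat(E[b U A[¬q U q]]) = {m0, m1, m2, m3, m5, m6, m8}, so the formula holds at m1.

Yes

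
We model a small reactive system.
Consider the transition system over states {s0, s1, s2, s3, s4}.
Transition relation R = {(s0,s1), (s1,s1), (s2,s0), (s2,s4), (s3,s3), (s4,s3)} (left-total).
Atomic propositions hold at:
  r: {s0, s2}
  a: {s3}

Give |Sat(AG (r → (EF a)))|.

EF a: least fixpoint, start Z0 = {s3}, add states with some successor in Z. Z1 = {s3, s4}; Z2 = {s2, s3, s4}; fixed.
Sat(EF a) = {s2, s3, s4}
Sat(r → (EF a)) = {s1, s2, s3, s4}
AG (r → (EF a)): greatest fixpoint, start Z0 = {s1, s2, s3, s4}, keep only states in Sat with every successor in Z. Z1 = {s1, s3, s4}; fixed.
Sat(AG (r → (EF a))) = {s1, s3, s4}
|Sat(AG (r → (EF a)))| = |{s1, s3, s4}| = 3.

3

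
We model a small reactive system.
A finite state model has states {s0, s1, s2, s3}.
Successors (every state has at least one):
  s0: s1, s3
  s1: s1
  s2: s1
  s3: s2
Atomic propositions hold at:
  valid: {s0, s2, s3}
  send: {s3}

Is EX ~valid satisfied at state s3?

Sat(~valid) = {s1}
Sat(EX ~valid) = {s : some successor in {s1}} = {s0, s1, s2}
s3 ∉ Sat(EX ~valid) = {s0, s1, s2}, so the formula does not hold at s3.

No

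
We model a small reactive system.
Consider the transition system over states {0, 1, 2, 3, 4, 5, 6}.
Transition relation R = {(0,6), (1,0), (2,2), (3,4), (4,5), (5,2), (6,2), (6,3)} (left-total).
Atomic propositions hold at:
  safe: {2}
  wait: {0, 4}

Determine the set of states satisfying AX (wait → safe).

{0, 2, 4, 5, 6}

Sat(wait → safe) = {1, 2, 3, 5, 6}
Sat(AX (wait → safe)) = {s : every successor in {1, 2, 3, 5, 6}} = {0, 2, 4, 5, 6}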